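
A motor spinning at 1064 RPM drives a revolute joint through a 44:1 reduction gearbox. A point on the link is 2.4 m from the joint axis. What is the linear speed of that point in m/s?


omega_motor = 1064 * 2*pi/60 = 111.4218 rad/s
omega_joint = omega_motor / 44 = 2.5323 rad/s
v = omega_joint * r = 2.5323 * 2.4
= 6.0776 m/s


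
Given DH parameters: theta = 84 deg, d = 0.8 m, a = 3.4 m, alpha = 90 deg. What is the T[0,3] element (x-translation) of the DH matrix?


T[0,3] = a * cos(theta)
= 3.4 * cos(84 deg)
= 3.4 * 0.1045
= 0.3554


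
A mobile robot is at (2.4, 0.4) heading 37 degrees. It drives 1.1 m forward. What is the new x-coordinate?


x_new = x0 + d*cos(theta)
= 2.4 + 1.1*cos(37)
= 2.4 + 0.8785
= 3.2785


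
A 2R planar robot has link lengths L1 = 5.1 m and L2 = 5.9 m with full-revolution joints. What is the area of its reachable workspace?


r_max = L1 + L2 = 11.0 m
r_min = |L1 - L2| = 0.8 m
Area = pi*(r_max^2 - r_min^2)
= pi*(121.0 - 0.64)
= pi * 120.36
= 378.1221 m^2


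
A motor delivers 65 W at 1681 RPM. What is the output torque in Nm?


omega = 1681 * 2*pi/60 = 176.0339 rad/s
tau = P / omega = 65 / 176.0339
= 0.3692 Nm


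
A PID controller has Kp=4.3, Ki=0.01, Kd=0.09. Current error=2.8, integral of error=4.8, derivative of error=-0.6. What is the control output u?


u = Kp*e + Ki*int(e) + Kd*de/dt
= 4.3*2.8 + 0.01*4.8 + 0.09*(-0.6)
= 12.04 + 0.048 + -0.054
= 12.034


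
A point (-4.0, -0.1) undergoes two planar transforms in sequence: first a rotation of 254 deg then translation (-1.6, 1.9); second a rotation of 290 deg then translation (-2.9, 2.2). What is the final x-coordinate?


After transform 1:
x1 = cos(254)*-4.0 - sin(254)*-0.1 + -1.6 = -0.5936
y1 = sin(254)*-4.0 + cos(254)*-0.1 + 1.9 = 5.7726
After transform 2:
x2 = cos(290)*-0.5936 - sin(290)*5.7726 + -2.9
= 2.3215


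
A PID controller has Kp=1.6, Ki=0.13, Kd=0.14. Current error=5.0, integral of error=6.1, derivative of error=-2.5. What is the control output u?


u = Kp*e + Ki*int(e) + Kd*de/dt
= 1.6*5.0 + 0.13*6.1 + 0.14*(-2.5)
= 8.0 + 0.793 + -0.35
= 8.443


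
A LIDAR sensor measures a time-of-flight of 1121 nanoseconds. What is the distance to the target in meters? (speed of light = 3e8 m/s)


tof = 1121 ns = 1.121e-06 s
dist = c * tof / 2
= 3e8 * 1.121e-06 / 2
= 168.15 m


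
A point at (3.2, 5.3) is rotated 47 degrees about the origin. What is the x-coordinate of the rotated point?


x' = x*cos(theta) - y*sin(theta)
cos(47 deg) = 0.682, sin(47 deg) = 0.7314
x' = 3.2 * 0.682 - 5.3 * 0.7314
= 2.1824 - 3.8762
= -1.6938


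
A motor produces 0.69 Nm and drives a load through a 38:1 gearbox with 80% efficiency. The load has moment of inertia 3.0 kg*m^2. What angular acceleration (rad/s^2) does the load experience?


tau_out = tau_motor * N * eta
= 0.69 * 38 * 0.8 = 20.976 Nm
alpha = tau_out / I = 20.976 / 3.0
= 6.992 rad/s^2


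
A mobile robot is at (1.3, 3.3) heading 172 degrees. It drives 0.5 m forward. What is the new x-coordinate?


x_new = x0 + d*cos(theta)
= 1.3 + 0.5*cos(172)
= 1.3 + -0.4951
= 0.8049


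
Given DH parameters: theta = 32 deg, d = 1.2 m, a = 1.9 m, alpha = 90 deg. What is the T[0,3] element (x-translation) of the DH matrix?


T[0,3] = a * cos(theta)
= 1.9 * cos(32 deg)
= 1.9 * 0.848
= 1.6113


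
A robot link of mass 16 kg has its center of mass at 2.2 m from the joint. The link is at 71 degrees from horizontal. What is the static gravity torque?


tau = m*g*L*cos(angle)
= 16 * 9.81 * 2.2 * cos(71 deg)
= 16 * 9.81 * 2.2 * 0.3256
= 112.4226 Nm


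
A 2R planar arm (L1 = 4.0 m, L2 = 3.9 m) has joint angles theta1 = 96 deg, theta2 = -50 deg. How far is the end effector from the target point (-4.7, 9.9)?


End effector via forward kinematics:
x = L1*cos(t1) + L2*cos(t1+t2) = 2.2911
y = L1*sin(t1) + L2*sin(t1+t2) = 6.7835
Distance to target:
d = sqrt((-4.7 - 2.2911)^2 + (9.9 - 6.7835)^2)
= sqrt(48.8748 + 9.7125)
= 7.6542 m


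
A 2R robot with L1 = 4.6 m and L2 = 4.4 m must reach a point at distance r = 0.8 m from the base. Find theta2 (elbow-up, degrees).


cos(theta2) = (r^2 - L1^2 - L2^2) / (2*L1*L2)
cos(theta2) = (0.64 - 21.16 - 19.36) / 40.48
cos(theta2) = -0.985178
theta2 = 170.1229 degrees


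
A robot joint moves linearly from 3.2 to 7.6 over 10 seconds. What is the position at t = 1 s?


s = t/T = 1/10 = 0.1
p(t) = p0 + (pf-p0)*s
= 3.2 + (7.6 - 3.2) * 0.1
= 3.64


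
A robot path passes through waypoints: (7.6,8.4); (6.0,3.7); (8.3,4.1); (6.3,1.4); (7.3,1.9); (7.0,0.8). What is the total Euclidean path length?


Segment lengths:
  seg1 = sqrt((-1.6)^2 + (-4.7)^2) = 4.9649
  seg2 = sqrt((2.3)^2 + (0.4)^2) = 2.3345
  seg3 = sqrt((-2.0)^2 + (-2.7)^2) = 3.3601
  seg4 = sqrt((1.0)^2 + (0.5)^2) = 1.118
  seg5 = sqrt((-0.3)^2 + (-1.1)^2) = 1.1402
Total = 12.9177


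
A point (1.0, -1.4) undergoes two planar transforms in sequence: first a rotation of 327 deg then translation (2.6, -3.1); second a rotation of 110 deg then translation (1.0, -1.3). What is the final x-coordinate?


After transform 1:
x1 = cos(327)*1.0 - sin(327)*-1.4 + 2.6 = 2.6762
y1 = sin(327)*1.0 + cos(327)*-1.4 + -3.1 = -4.8188
After transform 2:
x2 = cos(110)*2.6762 - sin(110)*-4.8188 + 1.0
= 4.6129


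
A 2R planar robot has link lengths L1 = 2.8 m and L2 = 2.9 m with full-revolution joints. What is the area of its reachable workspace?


r_max = L1 + L2 = 5.7 m
r_min = |L1 - L2| = 0.1 m
Area = pi*(r_max^2 - r_min^2)
= pi*(32.49 - 0.01)
= pi * 32.48
= 102.0389 m^2


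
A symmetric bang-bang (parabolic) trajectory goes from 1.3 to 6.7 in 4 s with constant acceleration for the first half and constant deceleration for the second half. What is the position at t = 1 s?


Symmetric rest-to-rest: each phase covers (pf-p0)/2 in time T/2. 0.5*a*(T/2)^2 = (pf-p0)/2 => a = 4*(pf-p0)/T^2
a = 4*(6.7-1.3)/4^2 = 1.35
t = 1 is in the acceleration phase (t <= T/2).
p = p0 + 0.5*a*t^2 = 1.3 + 0.5*1.35*1^2
= 1.975


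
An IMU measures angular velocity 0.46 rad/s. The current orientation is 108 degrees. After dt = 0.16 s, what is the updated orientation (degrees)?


delta_theta = w * dt = 0.46 * 0.16 = 0.0736 rad
= 4.217 deg
theta_new = 108 + 4.217 = 112.217 deg


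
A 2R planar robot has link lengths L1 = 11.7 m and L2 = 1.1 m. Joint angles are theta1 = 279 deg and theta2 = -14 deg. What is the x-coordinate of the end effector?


Convert angles to radians: theta1 = 4.8695, theta2 = -0.2443
x = L1*cos(theta1) + L2*cos(theta1+theta2)
x = 1.8303 + -0.0959
x = 1.7344


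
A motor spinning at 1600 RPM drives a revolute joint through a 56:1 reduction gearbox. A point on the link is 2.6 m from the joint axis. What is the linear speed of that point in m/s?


omega_motor = 1600 * 2*pi/60 = 167.5516 rad/s
omega_joint = omega_motor / 56 = 2.992 rad/s
v = omega_joint * r = 2.992 * 2.6
= 7.7792 m/s


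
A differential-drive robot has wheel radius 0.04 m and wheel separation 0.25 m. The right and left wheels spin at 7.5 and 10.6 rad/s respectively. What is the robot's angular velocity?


vR = r*wR = 0.04*7.5 = 0.3 m/s
vL = r*wL = 0.04*10.6 = 0.424 m/s
v = (vR+vL)/2 = 0.362 m/s
omega = (vR-vL)/L = -0.496 rad/s
angular velocity = -0.496 rad/s


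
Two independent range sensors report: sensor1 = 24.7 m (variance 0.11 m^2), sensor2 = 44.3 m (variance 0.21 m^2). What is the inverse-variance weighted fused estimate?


w1 = (1/var1) / (1/var1 + 1/var2)
   = 9.0909 / (9.0909 + 4.7619) = 0.6563
w2 = 1 - w1 = 0.3437
fused = w1*s1 + w2*s2 = 16.2094 + 15.2281
= 31.4375 m


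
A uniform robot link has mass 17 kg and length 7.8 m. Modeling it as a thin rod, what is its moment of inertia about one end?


I = (1/3) * m * L^2
= (1/3) * 17 * 7.8^2
= 0.333333 * 17 * 60.84
= 344.76 kg*m^2


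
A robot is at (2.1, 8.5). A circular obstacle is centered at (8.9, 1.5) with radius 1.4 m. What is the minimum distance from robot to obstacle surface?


center_dist = sqrt((2.1-8.9)^2 + (8.5-1.5)^2)
= sqrt(46.24 + 49.0)
= 9.7591
min_dist = center_dist - radius = 9.7591 - 1.4 = 8.3591 m


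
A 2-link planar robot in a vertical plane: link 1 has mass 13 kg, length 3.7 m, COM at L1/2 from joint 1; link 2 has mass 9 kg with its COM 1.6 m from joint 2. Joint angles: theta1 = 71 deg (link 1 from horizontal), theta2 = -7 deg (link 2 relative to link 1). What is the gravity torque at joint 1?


Horizontal distance from joint 1 to link-1 COM:
  x_c1 = (L1/2)*cos(t1) = 1.85 * 0.3256 = 0.6023 m
Horizontal distance from joint 1 to link-2 COM:
  x_c2 = L1*cos(t1) + Lc2*cos(t1+t2)
       = 3.7*0.3256 + 1.6*0.4384 = 1.906 m
tau1 = m1*g*x_c1 + m2*g*x_c2
     = 13*9.81*0.6023 + 9*9.81*1.906
     = 76.8115 + 168.2804
     = 245.0918 Nm


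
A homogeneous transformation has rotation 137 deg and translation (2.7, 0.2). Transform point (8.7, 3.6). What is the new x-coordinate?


x' = cos(theta)*px - sin(theta)*py + tx
= -0.7314*8.7 - 0.682*3.6 + 2.7
= -6.118


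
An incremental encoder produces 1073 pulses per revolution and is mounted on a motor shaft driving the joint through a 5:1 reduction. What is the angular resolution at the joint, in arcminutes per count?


counts per rev = 1073
effective counts at joint = 1073 * 5 = 5365
resolution = 360*60 / 5365
= 4.0261 arcmin/count


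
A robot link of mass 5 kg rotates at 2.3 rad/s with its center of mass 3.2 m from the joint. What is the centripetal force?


F = m * omega^2 * r
= 5 * 2.3^2 * 3.2
= 5 * 5.29 * 3.2
= 84.64 N


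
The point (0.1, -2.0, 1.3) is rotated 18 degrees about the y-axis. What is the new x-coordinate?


Rotation about y-axis: x' = x*cos(theta) + z*sin(theta)
= 0.1 * 0.9511 + 1.3 * 0.309
= 0.4968


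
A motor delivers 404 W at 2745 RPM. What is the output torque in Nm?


omega = 2745 * 2*pi/60 = 287.4557 rad/s
tau = P / omega = 404 / 287.4557
= 1.4054 Nm


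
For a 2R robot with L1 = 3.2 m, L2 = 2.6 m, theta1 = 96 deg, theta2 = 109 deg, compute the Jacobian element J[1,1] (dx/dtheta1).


J[1,1] = -L1*sin(t1) - L2*sin(t1+t2)
= -3.2*sin(96) - 2.6*sin(205)
= -2.0837


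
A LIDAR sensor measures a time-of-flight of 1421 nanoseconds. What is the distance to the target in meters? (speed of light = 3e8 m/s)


tof = 1421 ns = 1.421e-06 s
dist = c * tof / 2
= 3e8 * 1.421e-06 / 2
= 213.15 m


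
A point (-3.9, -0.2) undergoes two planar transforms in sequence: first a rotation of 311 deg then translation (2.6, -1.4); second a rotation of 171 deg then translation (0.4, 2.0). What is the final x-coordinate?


After transform 1:
x1 = cos(311)*-3.9 - sin(311)*-0.2 + 2.6 = -0.1096
y1 = sin(311)*-3.9 + cos(311)*-0.2 + -1.4 = 1.4122
After transform 2:
x2 = cos(171)*-0.1096 - sin(171)*1.4122 + 0.4
= 0.2873


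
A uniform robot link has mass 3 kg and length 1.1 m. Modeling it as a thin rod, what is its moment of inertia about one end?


I = (1/3) * m * L^2
= (1/3) * 3 * 1.1^2
= 0.333333 * 3 * 1.21
= 1.21 kg*m^2


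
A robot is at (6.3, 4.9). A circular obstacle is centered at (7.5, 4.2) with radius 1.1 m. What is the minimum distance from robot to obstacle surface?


center_dist = sqrt((6.3-7.5)^2 + (4.9-4.2)^2)
= sqrt(1.44 + 0.49)
= 1.3892
min_dist = center_dist - radius = 1.3892 - 1.1 = 0.2892 m


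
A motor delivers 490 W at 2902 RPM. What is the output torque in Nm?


omega = 2902 * 2*pi/60 = 303.8967 rad/s
tau = P / omega = 490 / 303.8967
= 1.6124 Nm


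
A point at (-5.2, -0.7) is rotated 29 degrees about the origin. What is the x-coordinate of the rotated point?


x' = x*cos(theta) - y*sin(theta)
cos(29 deg) = 0.8746, sin(29 deg) = 0.4848
x' = -5.2 * 0.8746 - -0.7 * 0.4848
= -4.548 - -0.3394
= -4.2087


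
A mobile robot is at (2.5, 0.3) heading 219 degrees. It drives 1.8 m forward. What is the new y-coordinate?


y_new = y0 + d*sin(theta)
= 0.3 + 1.8*sin(219)
= 0.3 + -1.1328
= -0.8328


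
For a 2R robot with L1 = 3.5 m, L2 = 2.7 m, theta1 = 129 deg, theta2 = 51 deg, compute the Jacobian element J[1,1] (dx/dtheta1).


J[1,1] = -L1*sin(t1) - L2*sin(t1+t2)
= -3.5*sin(129) - 2.7*sin(180)
= -2.72


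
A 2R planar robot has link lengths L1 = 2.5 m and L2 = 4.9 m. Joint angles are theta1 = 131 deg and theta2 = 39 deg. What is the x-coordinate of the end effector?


Convert angles to radians: theta1 = 2.2864, theta2 = 0.6807
x = L1*cos(theta1) + L2*cos(theta1+theta2)
x = -1.6401 + -4.8256
x = -6.4657


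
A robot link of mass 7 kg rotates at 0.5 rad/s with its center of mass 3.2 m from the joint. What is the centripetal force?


F = m * omega^2 * r
= 7 * 0.5^2 * 3.2
= 7 * 0.25 * 3.2
= 5.6 N


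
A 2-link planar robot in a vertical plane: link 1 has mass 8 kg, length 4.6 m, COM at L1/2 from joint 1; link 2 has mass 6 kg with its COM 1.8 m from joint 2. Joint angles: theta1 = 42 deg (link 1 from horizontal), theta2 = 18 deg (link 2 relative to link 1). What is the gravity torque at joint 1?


Horizontal distance from joint 1 to link-1 COM:
  x_c1 = (L1/2)*cos(t1) = 2.3 * 0.7431 = 1.7092 m
Horizontal distance from joint 1 to link-2 COM:
  x_c2 = L1*cos(t1) + Lc2*cos(t1+t2)
       = 4.6*0.7431 + 1.8*0.5 = 4.3185 m
tau1 = m1*g*x_c1 + m2*g*x_c2
     = 8*9.81*1.7092 + 6*9.81*4.3185
     = 134.1406 + 254.1849
     = 388.3255 Nm


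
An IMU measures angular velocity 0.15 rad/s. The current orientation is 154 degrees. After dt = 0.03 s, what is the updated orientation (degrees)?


delta_theta = w * dt = 0.15 * 0.03 = 0.0045 rad
= 0.2578 deg
theta_new = 154 + 0.2578 = 154.2578 deg


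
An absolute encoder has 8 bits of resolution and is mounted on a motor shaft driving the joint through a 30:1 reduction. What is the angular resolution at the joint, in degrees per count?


counts = 2^8 = 256
effective counts at joint = 256 * 30 = 7680
resolution = 360 / 7680
= 0.0469 deg/count


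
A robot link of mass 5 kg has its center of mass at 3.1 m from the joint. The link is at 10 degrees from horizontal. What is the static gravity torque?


tau = m*g*L*cos(angle)
= 5 * 9.81 * 3.1 * cos(10 deg)
= 5 * 9.81 * 3.1 * 0.9848
= 149.7449 Nm


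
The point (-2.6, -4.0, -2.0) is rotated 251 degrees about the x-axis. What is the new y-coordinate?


Rotation about x-axis: y' = y*cos(theta) - z*sin(theta)
= -4.0 * -0.3256 - -2.0 * -0.9455
= -0.5888


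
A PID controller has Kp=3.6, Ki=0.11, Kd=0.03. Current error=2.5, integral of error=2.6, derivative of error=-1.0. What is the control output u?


u = Kp*e + Ki*int(e) + Kd*de/dt
= 3.6*2.5 + 0.11*2.6 + 0.03*(-1.0)
= 9.0 + 0.286 + -0.03
= 9.256


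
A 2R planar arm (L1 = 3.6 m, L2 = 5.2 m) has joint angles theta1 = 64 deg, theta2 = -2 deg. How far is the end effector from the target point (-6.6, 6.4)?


End effector via forward kinematics:
x = L1*cos(t1) + L2*cos(t1+t2) = 4.0194
y = L1*sin(t1) + L2*sin(t1+t2) = 7.827
Distance to target:
d = sqrt((-6.6 - 4.0194)^2 + (6.4 - 7.827)^2)
= sqrt(112.7714 + 2.0363)
= 10.7148 m


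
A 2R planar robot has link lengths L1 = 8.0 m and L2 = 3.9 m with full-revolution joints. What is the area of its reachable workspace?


r_max = L1 + L2 = 11.9 m
r_min = |L1 - L2| = 4.1 m
Area = pi*(r_max^2 - r_min^2)
= pi*(141.61 - 16.81)
= pi * 124.8
= 392.0708 m^2


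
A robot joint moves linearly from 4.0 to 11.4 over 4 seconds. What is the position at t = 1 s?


s = t/T = 1/4 = 0.25
p(t) = p0 + (pf-p0)*s
= 4.0 + (11.4 - 4.0) * 0.25
= 5.85


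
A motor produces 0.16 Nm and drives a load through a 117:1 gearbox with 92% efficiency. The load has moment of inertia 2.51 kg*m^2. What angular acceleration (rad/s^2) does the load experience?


tau_out = tau_motor * N * eta
= 0.16 * 117 * 0.92 = 17.2224 Nm
alpha = tau_out / I = 17.2224 / 2.51
= 6.8615 rad/s^2


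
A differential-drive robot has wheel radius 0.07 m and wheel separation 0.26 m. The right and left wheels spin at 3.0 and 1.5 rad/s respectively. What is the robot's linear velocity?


vR = r*wR = 0.07*3.0 = 0.21 m/s
vL = r*wL = 0.07*1.5 = 0.105 m/s
v = (vR+vL)/2 = 0.1575 m/s
omega = (vR-vL)/L = 0.4038 rad/s
linear velocity = 0.1575 m/s


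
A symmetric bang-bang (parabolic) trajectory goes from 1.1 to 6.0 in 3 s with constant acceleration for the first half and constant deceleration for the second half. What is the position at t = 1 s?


Symmetric rest-to-rest: each phase covers (pf-p0)/2 in time T/2. 0.5*a*(T/2)^2 = (pf-p0)/2 => a = 4*(pf-p0)/T^2
a = 4*(6.0-1.1)/3^2 = 2.1778
t = 1 is in the acceleration phase (t <= T/2).
p = p0 + 0.5*a*t^2 = 1.1 + 0.5*2.1778*1^2
= 2.1889


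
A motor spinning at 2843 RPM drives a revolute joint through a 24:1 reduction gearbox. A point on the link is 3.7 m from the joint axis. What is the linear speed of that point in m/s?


omega_motor = 2843 * 2*pi/60 = 297.7183 rad/s
omega_joint = omega_motor / 24 = 12.4049 rad/s
v = omega_joint * r = 12.4049 * 3.7
= 45.8982 m/s


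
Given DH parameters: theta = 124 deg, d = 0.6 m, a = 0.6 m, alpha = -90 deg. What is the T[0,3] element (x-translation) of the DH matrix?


T[0,3] = a * cos(theta)
= 0.6 * cos(124 deg)
= 0.6 * -0.5592
= -0.3355


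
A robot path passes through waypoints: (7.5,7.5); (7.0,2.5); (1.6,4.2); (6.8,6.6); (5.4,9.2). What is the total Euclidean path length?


Segment lengths:
  seg1 = sqrt((-0.5)^2 + (-5.0)^2) = 5.0249
  seg2 = sqrt((-5.4)^2 + (1.7)^2) = 5.6613
  seg3 = sqrt((5.2)^2 + (2.4)^2) = 5.7271
  seg4 = sqrt((-1.4)^2 + (2.6)^2) = 2.953
Total = 19.3663


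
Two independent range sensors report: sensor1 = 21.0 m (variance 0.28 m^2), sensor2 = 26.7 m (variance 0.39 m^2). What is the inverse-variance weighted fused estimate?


w1 = (1/var1) / (1/var1 + 1/var2)
   = 3.5714 / (3.5714 + 2.5641) = 0.5821
w2 = 1 - w1 = 0.4179
fused = w1*s1 + w2*s2 = 12.2239 + 11.1582
= 23.3821 m


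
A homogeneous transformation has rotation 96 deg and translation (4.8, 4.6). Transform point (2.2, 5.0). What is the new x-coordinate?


x' = cos(theta)*px - sin(theta)*py + tx
= -0.1045*2.2 - 0.9945*5.0 + 4.8
= -0.4026


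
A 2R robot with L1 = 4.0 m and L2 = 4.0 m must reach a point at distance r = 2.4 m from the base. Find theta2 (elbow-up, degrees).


cos(theta2) = (r^2 - L1^2 - L2^2) / (2*L1*L2)
cos(theta2) = (5.76 - 16.0 - 16.0) / 32.0
cos(theta2) = -0.82
theta2 = 145.0848 degrees


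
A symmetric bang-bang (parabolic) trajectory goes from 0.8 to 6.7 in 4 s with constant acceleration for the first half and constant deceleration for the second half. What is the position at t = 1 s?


Symmetric rest-to-rest: each phase covers (pf-p0)/2 in time T/2. 0.5*a*(T/2)^2 = (pf-p0)/2 => a = 4*(pf-p0)/T^2
a = 4*(6.7-0.8)/4^2 = 1.475
t = 1 is in the acceleration phase (t <= T/2).
p = p0 + 0.5*a*t^2 = 0.8 + 0.5*1.475*1^2
= 1.5375


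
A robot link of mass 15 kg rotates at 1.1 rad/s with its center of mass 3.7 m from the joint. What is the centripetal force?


F = m * omega^2 * r
= 15 * 1.1^2 * 3.7
= 15 * 1.21 * 3.7
= 67.155 N


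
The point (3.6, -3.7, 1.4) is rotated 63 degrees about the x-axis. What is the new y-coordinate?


Rotation about x-axis: y' = y*cos(theta) - z*sin(theta)
= -3.7 * 0.454 - 1.4 * 0.891
= -2.9272


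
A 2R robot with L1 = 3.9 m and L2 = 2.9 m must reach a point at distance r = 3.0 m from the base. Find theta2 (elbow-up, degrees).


cos(theta2) = (r^2 - L1^2 - L2^2) / (2*L1*L2)
cos(theta2) = (9.0 - 15.21 - 8.41) / 22.62
cos(theta2) = -0.646331
theta2 = 130.2655 degrees


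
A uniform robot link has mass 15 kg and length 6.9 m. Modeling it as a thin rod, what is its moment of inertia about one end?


I = (1/3) * m * L^2
= (1/3) * 15 * 6.9^2
= 0.333333 * 15 * 47.61
= 238.05 kg*m^2


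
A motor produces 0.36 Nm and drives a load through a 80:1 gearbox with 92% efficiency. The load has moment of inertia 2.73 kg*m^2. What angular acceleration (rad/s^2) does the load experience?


tau_out = tau_motor * N * eta
= 0.36 * 80 * 0.92 = 26.496 Nm
alpha = tau_out / I = 26.496 / 2.73
= 9.7055 rad/s^2


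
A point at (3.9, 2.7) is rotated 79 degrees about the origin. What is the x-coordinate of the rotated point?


x' = x*cos(theta) - y*sin(theta)
cos(79 deg) = 0.1908, sin(79 deg) = 0.9816
x' = 3.9 * 0.1908 - 2.7 * 0.9816
= 0.7442 - 2.6504
= -1.9062


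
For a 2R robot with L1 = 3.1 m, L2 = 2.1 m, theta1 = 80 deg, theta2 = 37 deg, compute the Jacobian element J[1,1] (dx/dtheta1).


J[1,1] = -L1*sin(t1) - L2*sin(t1+t2)
= -3.1*sin(80) - 2.1*sin(117)
= -4.924


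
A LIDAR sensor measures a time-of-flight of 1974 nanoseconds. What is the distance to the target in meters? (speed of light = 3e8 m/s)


tof = 1974 ns = 1.974e-06 s
dist = c * tof / 2
= 3e8 * 1.974e-06 / 2
= 296.1 m


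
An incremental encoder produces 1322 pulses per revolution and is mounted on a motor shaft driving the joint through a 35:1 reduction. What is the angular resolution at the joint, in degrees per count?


counts per rev = 1322
effective counts at joint = 1322 * 35 = 46270
resolution = 360 / 46270
= 0.0078 deg/count


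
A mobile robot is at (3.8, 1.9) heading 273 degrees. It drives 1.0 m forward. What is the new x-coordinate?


x_new = x0 + d*cos(theta)
= 3.8 + 1.0*cos(273)
= 3.8 + 0.0523
= 3.8523


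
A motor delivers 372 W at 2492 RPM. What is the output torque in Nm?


omega = 2492 * 2*pi/60 = 260.9616 rad/s
tau = P / omega = 372 / 260.9616
= 1.4255 Nm


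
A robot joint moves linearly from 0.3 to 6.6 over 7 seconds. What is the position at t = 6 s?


s = t/T = 6/7 = 0.8571
p(t) = p0 + (pf-p0)*s
= 0.3 + (6.6 - 0.3) * 0.8571
= 5.7


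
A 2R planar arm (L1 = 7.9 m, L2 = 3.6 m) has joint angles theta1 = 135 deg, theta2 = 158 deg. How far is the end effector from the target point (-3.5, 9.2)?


End effector via forward kinematics:
x = L1*cos(t1) + L2*cos(t1+t2) = -4.1795
y = L1*sin(t1) + L2*sin(t1+t2) = 2.2723
Distance to target:
d = sqrt((-3.5 - -4.1795)^2 + (9.2 - 2.2723)^2)
= sqrt(0.4617 + 47.9927)
= 6.9609 m


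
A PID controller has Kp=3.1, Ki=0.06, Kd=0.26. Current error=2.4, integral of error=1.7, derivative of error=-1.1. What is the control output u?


u = Kp*e + Ki*int(e) + Kd*de/dt
= 3.1*2.4 + 0.06*1.7 + 0.26*(-1.1)
= 7.44 + 0.102 + -0.286
= 7.256


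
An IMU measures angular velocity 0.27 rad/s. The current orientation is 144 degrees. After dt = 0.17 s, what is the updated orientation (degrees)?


delta_theta = w * dt = 0.27 * 0.17 = 0.0459 rad
= 2.6299 deg
theta_new = 144 + 2.6299 = 146.6299 deg


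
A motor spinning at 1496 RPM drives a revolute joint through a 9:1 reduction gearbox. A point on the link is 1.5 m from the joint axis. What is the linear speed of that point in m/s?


omega_motor = 1496 * 2*pi/60 = 156.6608 rad/s
omega_joint = omega_motor / 9 = 17.4068 rad/s
v = omega_joint * r = 17.4068 * 1.5
= 26.1101 m/s


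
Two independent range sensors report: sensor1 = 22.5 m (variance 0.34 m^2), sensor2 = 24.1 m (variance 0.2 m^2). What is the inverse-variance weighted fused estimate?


w1 = (1/var1) / (1/var1 + 1/var2)
   = 2.9412 / (2.9412 + 5.0) = 0.3704
w2 = 1 - w1 = 0.6296
fused = w1*s1 + w2*s2 = 8.3333 + 15.1741
= 23.5074 m


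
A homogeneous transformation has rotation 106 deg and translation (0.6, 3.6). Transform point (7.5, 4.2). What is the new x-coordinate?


x' = cos(theta)*px - sin(theta)*py + tx
= -0.2756*7.5 - 0.9613*4.2 + 0.6
= -5.5046


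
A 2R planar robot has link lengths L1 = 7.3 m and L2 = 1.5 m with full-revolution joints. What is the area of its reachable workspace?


r_max = L1 + L2 = 8.8 m
r_min = |L1 - L2| = 5.8 m
Area = pi*(r_max^2 - r_min^2)
= pi*(77.44 - 33.64)
= pi * 43.8
= 137.6018 m^2


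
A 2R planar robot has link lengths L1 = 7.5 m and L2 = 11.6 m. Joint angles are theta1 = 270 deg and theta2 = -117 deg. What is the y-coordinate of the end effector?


Convert angles to radians: theta1 = 4.7124, theta2 = -2.042
y = L1*sin(theta1) + L2*sin(theta1+theta2)
y = -7.5 + 5.2663
y = -2.2337


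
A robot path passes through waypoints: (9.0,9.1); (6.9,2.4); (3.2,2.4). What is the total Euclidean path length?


Segment lengths:
  seg1 = sqrt((-2.1)^2 + (-6.7)^2) = 7.0214
  seg2 = sqrt((-3.7)^2 + (0.0)^2) = 3.7
Total = 10.7214


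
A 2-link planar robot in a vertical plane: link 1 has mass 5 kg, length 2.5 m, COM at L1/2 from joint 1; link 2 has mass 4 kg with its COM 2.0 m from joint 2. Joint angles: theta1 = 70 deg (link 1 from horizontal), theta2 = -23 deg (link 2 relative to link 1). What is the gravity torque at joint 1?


Horizontal distance from joint 1 to link-1 COM:
  x_c1 = (L1/2)*cos(t1) = 1.25 * 0.342 = 0.4275 m
Horizontal distance from joint 1 to link-2 COM:
  x_c2 = L1*cos(t1) + Lc2*cos(t1+t2)
       = 2.5*0.342 + 2.0*0.682 = 2.219 m
tau1 = m1*g*x_c1 + m2*g*x_c2
     = 5*9.81*0.4275 + 4*9.81*2.219
     = 20.9701 + 87.0754
     = 108.0455 Nm


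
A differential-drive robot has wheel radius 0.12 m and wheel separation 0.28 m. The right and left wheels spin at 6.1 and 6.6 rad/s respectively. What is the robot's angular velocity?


vR = r*wR = 0.12*6.1 = 0.732 m/s
vL = r*wL = 0.12*6.6 = 0.792 m/s
v = (vR+vL)/2 = 0.762 m/s
omega = (vR-vL)/L = -0.2143 rad/s
angular velocity = -0.2143 rad/s


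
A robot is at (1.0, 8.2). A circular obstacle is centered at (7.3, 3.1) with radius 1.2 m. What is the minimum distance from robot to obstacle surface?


center_dist = sqrt((1.0-7.3)^2 + (8.2-3.1)^2)
= sqrt(39.69 + 26.01)
= 8.1056
min_dist = center_dist - radius = 8.1056 - 1.2 = 6.9056 m


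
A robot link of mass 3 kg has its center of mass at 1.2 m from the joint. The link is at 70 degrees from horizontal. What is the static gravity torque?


tau = m*g*L*cos(angle)
= 3 * 9.81 * 1.2 * cos(70 deg)
= 3 * 9.81 * 1.2 * 0.342
= 12.0788 Nm


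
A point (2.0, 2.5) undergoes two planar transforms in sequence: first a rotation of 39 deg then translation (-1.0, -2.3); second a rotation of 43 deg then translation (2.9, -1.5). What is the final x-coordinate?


After transform 1:
x1 = cos(39)*2.0 - sin(39)*2.5 + -1.0 = -1.019
y1 = sin(39)*2.0 + cos(39)*2.5 + -2.3 = 0.9015
After transform 2:
x2 = cos(43)*-1.019 - sin(43)*0.9015 + 2.9
= 1.5399


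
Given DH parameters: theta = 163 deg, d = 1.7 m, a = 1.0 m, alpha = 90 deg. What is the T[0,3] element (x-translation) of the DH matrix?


T[0,3] = a * cos(theta)
= 1.0 * cos(163 deg)
= 1.0 * -0.9563
= -0.9563


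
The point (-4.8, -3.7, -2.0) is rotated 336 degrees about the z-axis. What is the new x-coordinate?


Rotation about z-axis: x' = x*cos(theta) - y*sin(theta)
= -4.8 * 0.9135 - -3.7 * -0.4067
= -5.8899


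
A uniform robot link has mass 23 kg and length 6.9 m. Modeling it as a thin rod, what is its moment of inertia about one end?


I = (1/3) * m * L^2
= (1/3) * 23 * 6.9^2
= 0.333333 * 23 * 47.61
= 365.01 kg*m^2


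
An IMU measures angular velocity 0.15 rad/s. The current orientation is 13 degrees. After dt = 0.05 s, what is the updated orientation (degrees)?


delta_theta = w * dt = 0.15 * 0.05 = 0.0075 rad
= 0.4297 deg
theta_new = 13 + 0.4297 = 13.4297 deg


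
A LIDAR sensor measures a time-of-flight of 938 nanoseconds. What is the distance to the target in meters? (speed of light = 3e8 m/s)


tof = 938 ns = 9.38e-07 s
dist = c * tof / 2
= 3e8 * 9.38e-07 / 2
= 140.7 m


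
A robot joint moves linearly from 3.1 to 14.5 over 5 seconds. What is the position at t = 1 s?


s = t/T = 1/5 = 0.2
p(t) = p0 + (pf-p0)*s
= 3.1 + (14.5 - 3.1) * 0.2
= 5.38


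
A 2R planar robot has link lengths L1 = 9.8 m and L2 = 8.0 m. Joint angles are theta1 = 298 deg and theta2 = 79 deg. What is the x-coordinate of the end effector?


Convert angles to radians: theta1 = 5.2011, theta2 = 1.3788
x = L1*cos(theta1) + L2*cos(theta1+theta2)
x = 4.6008 + 7.6504
x = 12.2513


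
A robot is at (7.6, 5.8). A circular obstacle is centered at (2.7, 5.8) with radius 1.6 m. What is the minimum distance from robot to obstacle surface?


center_dist = sqrt((7.6-2.7)^2 + (5.8-5.8)^2)
= sqrt(24.01 + 0.0)
= 4.9
min_dist = center_dist - radius = 4.9 - 1.6 = 3.3 m


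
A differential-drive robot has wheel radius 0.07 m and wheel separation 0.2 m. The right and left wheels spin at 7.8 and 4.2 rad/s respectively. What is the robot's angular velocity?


vR = r*wR = 0.07*7.8 = 0.546 m/s
vL = r*wL = 0.07*4.2 = 0.294 m/s
v = (vR+vL)/2 = 0.42 m/s
omega = (vR-vL)/L = 1.26 rad/s
angular velocity = 1.26 rad/s


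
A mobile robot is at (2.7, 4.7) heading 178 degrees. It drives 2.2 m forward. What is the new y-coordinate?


y_new = y0 + d*sin(theta)
= 4.7 + 2.2*sin(178)
= 4.7 + 0.0768
= 4.7768


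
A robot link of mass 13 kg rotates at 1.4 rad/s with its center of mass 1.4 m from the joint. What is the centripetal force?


F = m * omega^2 * r
= 13 * 1.4^2 * 1.4
= 13 * 1.96 * 1.4
= 35.672 N


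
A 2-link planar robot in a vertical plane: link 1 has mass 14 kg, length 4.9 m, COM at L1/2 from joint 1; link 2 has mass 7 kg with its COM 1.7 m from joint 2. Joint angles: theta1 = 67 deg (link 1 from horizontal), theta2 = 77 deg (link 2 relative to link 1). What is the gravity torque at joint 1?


Horizontal distance from joint 1 to link-1 COM:
  x_c1 = (L1/2)*cos(t1) = 2.45 * 0.3907 = 0.9573 m
Horizontal distance from joint 1 to link-2 COM:
  x_c2 = L1*cos(t1) + Lc2*cos(t1+t2)
       = 4.9*0.3907 + 1.7*-0.809 = 0.5393 m
tau1 = m1*g*x_c1 + m2*g*x_c2
     = 14*9.81*0.9573 + 7*9.81*0.5393
     = 131.4744 + 37.0305
     = 168.5049 Nm


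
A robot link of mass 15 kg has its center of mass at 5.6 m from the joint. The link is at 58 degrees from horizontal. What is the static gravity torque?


tau = m*g*L*cos(angle)
= 15 * 9.81 * 5.6 * cos(58 deg)
= 15 * 9.81 * 5.6 * 0.5299
= 436.6747 Nm


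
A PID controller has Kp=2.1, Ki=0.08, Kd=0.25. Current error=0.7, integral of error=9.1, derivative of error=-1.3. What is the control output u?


u = Kp*e + Ki*int(e) + Kd*de/dt
= 2.1*0.7 + 0.08*9.1 + 0.25*(-1.3)
= 1.47 + 0.728 + -0.325
= 1.873


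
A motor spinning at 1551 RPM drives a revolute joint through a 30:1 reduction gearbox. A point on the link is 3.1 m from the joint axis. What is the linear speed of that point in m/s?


omega_motor = 1551 * 2*pi/60 = 162.4203 rad/s
omega_joint = omega_motor / 30 = 5.414 rad/s
v = omega_joint * r = 5.414 * 3.1
= 16.7834 m/s


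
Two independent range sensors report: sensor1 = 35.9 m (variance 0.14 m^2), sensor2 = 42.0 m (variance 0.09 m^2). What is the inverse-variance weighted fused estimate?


w1 = (1/var1) / (1/var1 + 1/var2)
   = 7.1429 / (7.1429 + 11.1111) = 0.3913
w2 = 1 - w1 = 0.6087
fused = w1*s1 + w2*s2 = 14.0478 + 25.5652
= 39.613 m


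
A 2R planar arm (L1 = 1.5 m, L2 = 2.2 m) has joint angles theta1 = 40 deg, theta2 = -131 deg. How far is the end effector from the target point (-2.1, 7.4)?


End effector via forward kinematics:
x = L1*cos(t1) + L2*cos(t1+t2) = 1.1107
y = L1*sin(t1) + L2*sin(t1+t2) = -1.2355
Distance to target:
d = sqrt((-2.1 - 1.1107)^2 + (7.4 - -1.2355)^2)
= sqrt(10.3084 + 74.5716)
= 9.213 m


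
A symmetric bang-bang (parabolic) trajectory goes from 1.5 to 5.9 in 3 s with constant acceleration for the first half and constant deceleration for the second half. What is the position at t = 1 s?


Symmetric rest-to-rest: each phase covers (pf-p0)/2 in time T/2. 0.5*a*(T/2)^2 = (pf-p0)/2 => a = 4*(pf-p0)/T^2
a = 4*(5.9-1.5)/3^2 = 1.9556
t = 1 is in the acceleration phase (t <= T/2).
p = p0 + 0.5*a*t^2 = 1.5 + 0.5*1.9556*1^2
= 2.4778


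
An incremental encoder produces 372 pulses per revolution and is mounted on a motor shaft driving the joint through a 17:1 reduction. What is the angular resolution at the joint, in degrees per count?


counts per rev = 372
effective counts at joint = 372 * 17 = 6324
resolution = 360 / 6324
= 0.0569 deg/count


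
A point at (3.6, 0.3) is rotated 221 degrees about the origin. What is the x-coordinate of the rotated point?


x' = x*cos(theta) - y*sin(theta)
cos(221 deg) = -0.7547, sin(221 deg) = -0.6561
x' = 3.6 * -0.7547 - 0.3 * -0.6561
= -2.717 - -0.1968
= -2.5201


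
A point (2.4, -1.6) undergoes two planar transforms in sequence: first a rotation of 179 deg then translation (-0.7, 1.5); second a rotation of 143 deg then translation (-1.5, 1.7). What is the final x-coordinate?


After transform 1:
x1 = cos(179)*2.4 - sin(179)*-1.6 + -0.7 = -3.0717
y1 = sin(179)*2.4 + cos(179)*-1.6 + 1.5 = 3.1416
After transform 2:
x2 = cos(143)*-3.0717 - sin(143)*3.1416 + -1.5
= -0.9375


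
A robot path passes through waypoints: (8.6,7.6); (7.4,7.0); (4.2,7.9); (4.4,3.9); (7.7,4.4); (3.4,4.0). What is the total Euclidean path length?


Segment lengths:
  seg1 = sqrt((-1.2)^2 + (-0.6)^2) = 1.3416
  seg2 = sqrt((-3.2)^2 + (0.9)^2) = 3.3242
  seg3 = sqrt((0.2)^2 + (-4.0)^2) = 4.005
  seg4 = sqrt((3.3)^2 + (0.5)^2) = 3.3377
  seg5 = sqrt((-4.3)^2 + (-0.4)^2) = 4.3186
Total = 16.327


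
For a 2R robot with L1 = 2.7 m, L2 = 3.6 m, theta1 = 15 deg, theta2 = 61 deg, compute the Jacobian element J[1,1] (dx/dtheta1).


J[1,1] = -L1*sin(t1) - L2*sin(t1+t2)
= -2.7*sin(15) - 3.6*sin(76)
= -4.1919


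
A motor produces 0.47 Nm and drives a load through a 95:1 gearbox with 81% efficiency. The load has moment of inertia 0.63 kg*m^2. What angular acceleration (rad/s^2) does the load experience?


tau_out = tau_motor * N * eta
= 0.47 * 95 * 0.81 = 36.1665 Nm
alpha = tau_out / I = 36.1665 / 0.63
= 57.4071 rad/s^2


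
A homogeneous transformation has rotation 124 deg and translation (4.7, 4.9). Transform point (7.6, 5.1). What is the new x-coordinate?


x' = cos(theta)*px - sin(theta)*py + tx
= -0.5592*7.6 - 0.829*5.1 + 4.7
= -3.778


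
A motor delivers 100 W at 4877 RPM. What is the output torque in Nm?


omega = 4877 * 2*pi/60 = 510.7182 rad/s
tau = P / omega = 100 / 510.7182
= 0.1958 Nm


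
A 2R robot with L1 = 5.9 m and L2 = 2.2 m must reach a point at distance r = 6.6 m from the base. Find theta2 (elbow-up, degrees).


cos(theta2) = (r^2 - L1^2 - L2^2) / (2*L1*L2)
cos(theta2) = (43.56 - 34.81 - 4.84) / 25.96
cos(theta2) = 0.150616
theta2 = 81.3374 degrees


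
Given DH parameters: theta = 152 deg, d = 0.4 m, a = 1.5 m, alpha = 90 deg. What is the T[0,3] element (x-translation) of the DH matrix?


T[0,3] = a * cos(theta)
= 1.5 * cos(152 deg)
= 1.5 * -0.8829
= -1.3244


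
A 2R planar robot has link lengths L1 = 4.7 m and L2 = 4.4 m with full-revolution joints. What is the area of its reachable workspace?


r_max = L1 + L2 = 9.1 m
r_min = |L1 - L2| = 0.3 m
Area = pi*(r_max^2 - r_min^2)
= pi*(82.81 - 0.09)
= pi * 82.72
= 259.8725 m^2


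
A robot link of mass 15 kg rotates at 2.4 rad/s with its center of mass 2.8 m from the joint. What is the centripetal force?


F = m * omega^2 * r
= 15 * 2.4^2 * 2.8
= 15 * 5.76 * 2.8
= 241.92 N


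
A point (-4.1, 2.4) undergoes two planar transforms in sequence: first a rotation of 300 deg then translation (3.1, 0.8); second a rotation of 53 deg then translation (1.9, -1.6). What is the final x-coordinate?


After transform 1:
x1 = cos(300)*-4.1 - sin(300)*2.4 + 3.1 = 3.1285
y1 = sin(300)*-4.1 + cos(300)*2.4 + 0.8 = 5.5507
After transform 2:
x2 = cos(53)*3.1285 - sin(53)*5.5507 + 1.9
= -0.6502


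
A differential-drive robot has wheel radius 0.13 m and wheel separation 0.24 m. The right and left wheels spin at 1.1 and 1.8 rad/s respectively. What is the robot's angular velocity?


vR = r*wR = 0.13*1.1 = 0.143 m/s
vL = r*wL = 0.13*1.8 = 0.234 m/s
v = (vR+vL)/2 = 0.1885 m/s
omega = (vR-vL)/L = -0.3792 rad/s
angular velocity = -0.3792 rad/s


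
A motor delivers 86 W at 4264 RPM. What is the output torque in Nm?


omega = 4264 * 2*pi/60 = 446.525 rad/s
tau = P / omega = 86 / 446.525
= 0.1926 Nm


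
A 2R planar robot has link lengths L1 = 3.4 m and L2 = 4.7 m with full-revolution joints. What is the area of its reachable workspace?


r_max = L1 + L2 = 8.1 m
r_min = |L1 - L2| = 1.3 m
Area = pi*(r_max^2 - r_min^2)
= pi*(65.61 - 1.69)
= pi * 63.92
= 200.8106 m^2


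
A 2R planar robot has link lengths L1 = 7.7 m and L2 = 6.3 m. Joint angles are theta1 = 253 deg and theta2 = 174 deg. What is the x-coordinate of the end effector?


Convert angles to radians: theta1 = 4.4157, theta2 = 3.0369
x = L1*cos(theta1) + L2*cos(theta1+theta2)
x = -2.2513 + 2.4616
x = 0.2103


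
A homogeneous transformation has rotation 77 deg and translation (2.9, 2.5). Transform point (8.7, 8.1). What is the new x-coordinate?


x' = cos(theta)*px - sin(theta)*py + tx
= 0.225*8.7 - 0.9744*8.1 + 2.9
= -3.0353


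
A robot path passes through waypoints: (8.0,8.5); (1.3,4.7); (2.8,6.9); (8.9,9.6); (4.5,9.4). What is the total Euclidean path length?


Segment lengths:
  seg1 = sqrt((-6.7)^2 + (-3.8)^2) = 7.7026
  seg2 = sqrt((1.5)^2 + (2.2)^2) = 2.6627
  seg3 = sqrt((6.1)^2 + (2.7)^2) = 6.6708
  seg4 = sqrt((-4.4)^2 + (-0.2)^2) = 4.4045
Total = 21.4407


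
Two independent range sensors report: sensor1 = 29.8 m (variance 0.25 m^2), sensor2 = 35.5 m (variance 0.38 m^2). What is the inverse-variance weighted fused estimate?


w1 = (1/var1) / (1/var1 + 1/var2)
   = 4.0 / (4.0 + 2.6316) = 0.6032
w2 = 1 - w1 = 0.3968
fused = w1*s1 + w2*s2 = 17.9746 + 14.0873
= 32.0619 m


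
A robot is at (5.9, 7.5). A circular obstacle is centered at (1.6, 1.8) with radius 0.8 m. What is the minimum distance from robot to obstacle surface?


center_dist = sqrt((5.9-1.6)^2 + (7.5-1.8)^2)
= sqrt(18.49 + 32.49)
= 7.14
min_dist = center_dist - radius = 7.14 - 0.8 = 6.34 m


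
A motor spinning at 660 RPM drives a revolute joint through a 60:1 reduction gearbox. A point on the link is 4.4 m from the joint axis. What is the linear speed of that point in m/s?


omega_motor = 660 * 2*pi/60 = 69.115 rad/s
omega_joint = omega_motor / 60 = 1.1519 rad/s
v = omega_joint * r = 1.1519 * 4.4
= 5.0684 m/s


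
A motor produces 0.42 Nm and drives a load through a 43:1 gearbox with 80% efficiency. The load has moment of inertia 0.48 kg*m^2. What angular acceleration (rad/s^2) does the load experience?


tau_out = tau_motor * N * eta
= 0.42 * 43 * 0.8 = 14.448 Nm
alpha = tau_out / I = 14.448 / 0.48
= 30.1 rad/s^2


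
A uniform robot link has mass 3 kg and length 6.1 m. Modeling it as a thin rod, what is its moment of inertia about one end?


I = (1/3) * m * L^2
= (1/3) * 3 * 6.1^2
= 0.333333 * 3 * 37.21
= 37.21 kg*m^2


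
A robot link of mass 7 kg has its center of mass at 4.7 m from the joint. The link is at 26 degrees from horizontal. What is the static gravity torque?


tau = m*g*L*cos(angle)
= 7 * 9.81 * 4.7 * cos(26 deg)
= 7 * 9.81 * 4.7 * 0.8988
= 290.0849 Nm


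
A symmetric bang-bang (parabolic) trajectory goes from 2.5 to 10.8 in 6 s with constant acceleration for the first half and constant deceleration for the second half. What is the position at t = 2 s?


Symmetric rest-to-rest: each phase covers (pf-p0)/2 in time T/2. 0.5*a*(T/2)^2 = (pf-p0)/2 => a = 4*(pf-p0)/T^2
a = 4*(10.8-2.5)/6^2 = 0.9222
t = 2 is in the acceleration phase (t <= T/2).
p = p0 + 0.5*a*t^2 = 2.5 + 0.5*0.9222*2^2
= 4.3444


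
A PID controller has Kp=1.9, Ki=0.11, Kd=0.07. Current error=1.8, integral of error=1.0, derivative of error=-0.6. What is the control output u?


u = Kp*e + Ki*int(e) + Kd*de/dt
= 1.9*1.8 + 0.11*1.0 + 0.07*(-0.6)
= 3.42 + 0.11 + -0.042
= 3.488


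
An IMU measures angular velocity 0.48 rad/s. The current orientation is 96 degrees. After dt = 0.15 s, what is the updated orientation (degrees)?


delta_theta = w * dt = 0.48 * 0.15 = 0.072 rad
= 4.1253 deg
theta_new = 96 + 4.1253 = 100.1253 deg


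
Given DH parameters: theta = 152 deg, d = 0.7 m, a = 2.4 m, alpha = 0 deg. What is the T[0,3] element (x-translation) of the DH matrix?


T[0,3] = a * cos(theta)
= 2.4 * cos(152 deg)
= 2.4 * -0.8829
= -2.1191


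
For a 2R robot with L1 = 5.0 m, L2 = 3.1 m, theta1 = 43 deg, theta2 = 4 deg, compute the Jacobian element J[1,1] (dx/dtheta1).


J[1,1] = -L1*sin(t1) - L2*sin(t1+t2)
= -5.0*sin(43) - 3.1*sin(47)
= -5.6772
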